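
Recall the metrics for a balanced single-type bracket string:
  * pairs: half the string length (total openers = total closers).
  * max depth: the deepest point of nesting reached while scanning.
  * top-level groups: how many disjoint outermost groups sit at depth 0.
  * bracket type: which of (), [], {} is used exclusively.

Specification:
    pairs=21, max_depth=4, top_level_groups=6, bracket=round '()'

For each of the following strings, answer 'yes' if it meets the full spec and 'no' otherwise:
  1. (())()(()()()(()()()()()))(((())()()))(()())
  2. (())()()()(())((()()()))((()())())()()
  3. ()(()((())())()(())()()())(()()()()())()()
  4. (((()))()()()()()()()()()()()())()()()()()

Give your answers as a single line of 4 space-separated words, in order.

Answer: no no no yes

Derivation:
String 1 '(())()(()()()(()()()()()))(((())()()))(()())': depth seq [1 2 1 0 1 0 1 2 1 2 1 2 1 2 3 2 3 2 3 2 3 2 3 2 1 0 1 2 3 4 3 2 3 2 3 2 1 0 1 2 1 2 1 0]
  -> pairs=22 depth=4 groups=5 -> no
String 2 '(())()()()(())((()()()))((()())())()()': depth seq [1 2 1 0 1 0 1 0 1 0 1 2 1 0 1 2 3 2 3 2 3 2 1 0 1 2 3 2 3 2 1 2 1 0 1 0 1 0]
  -> pairs=19 depth=3 groups=9 -> no
String 3 '()(()((())())()(())()()())(()()()()())()()': depth seq [1 0 1 2 1 2 3 4 3 2 3 2 1 2 1 2 3 2 1 2 1 2 1 2 1 0 1 2 1 2 1 2 1 2 1 2 1 0 1 0 1 0]
  -> pairs=21 depth=4 groups=5 -> no
String 4 '(((()))()()()()()()()()()()()())()()()()()': depth seq [1 2 3 4 3 2 1 2 1 2 1 2 1 2 1 2 1 2 1 2 1 2 1 2 1 2 1 2 1 2 1 0 1 0 1 0 1 0 1 0 1 0]
  -> pairs=21 depth=4 groups=6 -> yes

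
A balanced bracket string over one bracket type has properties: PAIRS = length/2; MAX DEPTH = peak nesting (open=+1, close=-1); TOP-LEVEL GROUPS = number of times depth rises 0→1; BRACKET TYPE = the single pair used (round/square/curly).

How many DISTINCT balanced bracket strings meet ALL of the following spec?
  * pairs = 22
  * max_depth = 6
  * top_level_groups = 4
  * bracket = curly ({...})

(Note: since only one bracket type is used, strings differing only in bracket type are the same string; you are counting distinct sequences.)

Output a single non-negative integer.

Spec: pairs=22 depth=6 groups=4
Count(depth <= 6) = 6569259420
Count(depth <= 5) = 3540293974
Count(depth == 6) = 6569259420 - 3540293974 = 3028965446

Answer: 3028965446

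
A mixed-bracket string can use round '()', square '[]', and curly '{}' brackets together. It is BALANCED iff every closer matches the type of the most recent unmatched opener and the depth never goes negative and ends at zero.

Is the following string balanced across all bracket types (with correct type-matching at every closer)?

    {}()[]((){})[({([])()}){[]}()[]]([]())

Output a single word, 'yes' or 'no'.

pos 0: push '{'; stack = {
pos 1: '}' matches '{'; pop; stack = (empty)
pos 2: push '('; stack = (
pos 3: ')' matches '('; pop; stack = (empty)
pos 4: push '['; stack = [
pos 5: ']' matches '['; pop; stack = (empty)
pos 6: push '('; stack = (
pos 7: push '('; stack = ((
pos 8: ')' matches '('; pop; stack = (
pos 9: push '{'; stack = ({
pos 10: '}' matches '{'; pop; stack = (
pos 11: ')' matches '('; pop; stack = (empty)
pos 12: push '['; stack = [
pos 13: push '('; stack = [(
pos 14: push '{'; stack = [({
pos 15: push '('; stack = [({(
pos 16: push '['; stack = [({([
pos 17: ']' matches '['; pop; stack = [({(
pos 18: ')' matches '('; pop; stack = [({
pos 19: push '('; stack = [({(
pos 20: ')' matches '('; pop; stack = [({
pos 21: '}' matches '{'; pop; stack = [(
pos 22: ')' matches '('; pop; stack = [
pos 23: push '{'; stack = [{
pos 24: push '['; stack = [{[
pos 25: ']' matches '['; pop; stack = [{
pos 26: '}' matches '{'; pop; stack = [
pos 27: push '('; stack = [(
pos 28: ')' matches '('; pop; stack = [
pos 29: push '['; stack = [[
pos 30: ']' matches '['; pop; stack = [
pos 31: ']' matches '['; pop; stack = (empty)
pos 32: push '('; stack = (
pos 33: push '['; stack = ([
pos 34: ']' matches '['; pop; stack = (
pos 35: push '('; stack = ((
pos 36: ')' matches '('; pop; stack = (
pos 37: ')' matches '('; pop; stack = (empty)
end: stack empty → VALID
Verdict: properly nested → yes

Answer: yes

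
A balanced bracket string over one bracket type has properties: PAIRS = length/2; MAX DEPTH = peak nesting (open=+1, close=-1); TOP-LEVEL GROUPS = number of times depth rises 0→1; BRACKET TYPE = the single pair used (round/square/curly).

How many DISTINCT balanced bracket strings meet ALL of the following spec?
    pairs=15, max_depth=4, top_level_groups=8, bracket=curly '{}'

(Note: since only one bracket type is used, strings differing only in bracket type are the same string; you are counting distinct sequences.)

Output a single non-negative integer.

Spec: pairs=15 depth=4 groups=8
Count(depth <= 4) = 54568
Count(depth <= 3) = 34232
Count(depth == 4) = 54568 - 34232 = 20336

Answer: 20336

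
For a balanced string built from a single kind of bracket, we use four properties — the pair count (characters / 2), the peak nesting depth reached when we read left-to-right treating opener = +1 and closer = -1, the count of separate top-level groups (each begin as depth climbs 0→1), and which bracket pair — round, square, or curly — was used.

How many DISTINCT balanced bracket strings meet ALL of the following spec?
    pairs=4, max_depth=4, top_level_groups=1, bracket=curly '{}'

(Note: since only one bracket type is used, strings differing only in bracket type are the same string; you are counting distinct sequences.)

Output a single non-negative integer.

Spec: pairs=4 depth=4 groups=1
Count(depth <= 4) = 5
Count(depth <= 3) = 4
Count(depth == 4) = 5 - 4 = 1

Answer: 1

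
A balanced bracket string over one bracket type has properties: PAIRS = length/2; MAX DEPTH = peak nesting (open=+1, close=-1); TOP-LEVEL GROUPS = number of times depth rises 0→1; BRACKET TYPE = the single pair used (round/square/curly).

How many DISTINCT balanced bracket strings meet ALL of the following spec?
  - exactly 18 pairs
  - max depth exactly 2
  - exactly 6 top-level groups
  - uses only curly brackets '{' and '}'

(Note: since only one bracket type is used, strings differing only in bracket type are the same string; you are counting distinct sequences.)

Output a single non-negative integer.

Spec: pairs=18 depth=2 groups=6
Count(depth <= 2) = 6188
Count(depth <= 1) = 0
Count(depth == 2) = 6188 - 0 = 6188

Answer: 6188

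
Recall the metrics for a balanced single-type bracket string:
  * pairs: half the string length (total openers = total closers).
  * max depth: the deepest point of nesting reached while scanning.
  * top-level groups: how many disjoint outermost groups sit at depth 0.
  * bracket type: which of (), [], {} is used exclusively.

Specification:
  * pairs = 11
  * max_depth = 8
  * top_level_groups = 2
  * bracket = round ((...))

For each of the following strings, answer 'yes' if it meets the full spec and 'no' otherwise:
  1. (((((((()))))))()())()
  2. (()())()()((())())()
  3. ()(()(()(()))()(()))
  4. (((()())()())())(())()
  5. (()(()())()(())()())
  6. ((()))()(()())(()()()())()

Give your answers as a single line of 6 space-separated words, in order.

Answer: yes no no no no no

Derivation:
String 1 '(((((((()))))))()())()': depth seq [1 2 3 4 5 6 7 8 7 6 5 4 3 2 1 2 1 2 1 0 1 0]
  -> pairs=11 depth=8 groups=2 -> yes
String 2 '(()())()()((())())()': depth seq [1 2 1 2 1 0 1 0 1 0 1 2 3 2 1 2 1 0 1 0]
  -> pairs=10 depth=3 groups=5 -> no
String 3 '()(()(()(()))()(()))': depth seq [1 0 1 2 1 2 3 2 3 4 3 2 1 2 1 2 3 2 1 0]
  -> pairs=10 depth=4 groups=2 -> no
String 4 '(((()())()())())(())()': depth seq [1 2 3 4 3 4 3 2 3 2 3 2 1 2 1 0 1 2 1 0 1 0]
  -> pairs=11 depth=4 groups=3 -> no
String 5 '(()(()())()(())()())': depth seq [1 2 1 2 3 2 3 2 1 2 1 2 3 2 1 2 1 2 1 0]
  -> pairs=10 depth=3 groups=1 -> no
String 6 '((()))()(()())(()()()())()': depth seq [1 2 3 2 1 0 1 0 1 2 1 2 1 0 1 2 1 2 1 2 1 2 1 0 1 0]
  -> pairs=13 depth=3 groups=5 -> no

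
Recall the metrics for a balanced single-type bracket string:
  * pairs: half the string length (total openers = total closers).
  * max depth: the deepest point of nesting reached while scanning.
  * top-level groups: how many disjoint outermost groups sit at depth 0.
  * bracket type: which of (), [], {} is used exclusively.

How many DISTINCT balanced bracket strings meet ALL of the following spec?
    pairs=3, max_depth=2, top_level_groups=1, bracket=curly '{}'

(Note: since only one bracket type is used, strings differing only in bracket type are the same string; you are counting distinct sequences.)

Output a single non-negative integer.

Spec: pairs=3 depth=2 groups=1
Count(depth <= 2) = 1
Count(depth <= 1) = 0
Count(depth == 2) = 1 - 0 = 1

Answer: 1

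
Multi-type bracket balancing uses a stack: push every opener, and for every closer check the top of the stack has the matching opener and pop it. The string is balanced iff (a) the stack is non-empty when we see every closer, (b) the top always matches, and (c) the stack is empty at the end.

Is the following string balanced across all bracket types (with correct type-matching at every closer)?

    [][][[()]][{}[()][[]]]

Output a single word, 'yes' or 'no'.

Answer: yes

Derivation:
pos 0: push '['; stack = [
pos 1: ']' matches '['; pop; stack = (empty)
pos 2: push '['; stack = [
pos 3: ']' matches '['; pop; stack = (empty)
pos 4: push '['; stack = [
pos 5: push '['; stack = [[
pos 6: push '('; stack = [[(
pos 7: ')' matches '('; pop; stack = [[
pos 8: ']' matches '['; pop; stack = [
pos 9: ']' matches '['; pop; stack = (empty)
pos 10: push '['; stack = [
pos 11: push '{'; stack = [{
pos 12: '}' matches '{'; pop; stack = [
pos 13: push '['; stack = [[
pos 14: push '('; stack = [[(
pos 15: ')' matches '('; pop; stack = [[
pos 16: ']' matches '['; pop; stack = [
pos 17: push '['; stack = [[
pos 18: push '['; stack = [[[
pos 19: ']' matches '['; pop; stack = [[
pos 20: ']' matches '['; pop; stack = [
pos 21: ']' matches '['; pop; stack = (empty)
end: stack empty → VALID
Verdict: properly nested → yes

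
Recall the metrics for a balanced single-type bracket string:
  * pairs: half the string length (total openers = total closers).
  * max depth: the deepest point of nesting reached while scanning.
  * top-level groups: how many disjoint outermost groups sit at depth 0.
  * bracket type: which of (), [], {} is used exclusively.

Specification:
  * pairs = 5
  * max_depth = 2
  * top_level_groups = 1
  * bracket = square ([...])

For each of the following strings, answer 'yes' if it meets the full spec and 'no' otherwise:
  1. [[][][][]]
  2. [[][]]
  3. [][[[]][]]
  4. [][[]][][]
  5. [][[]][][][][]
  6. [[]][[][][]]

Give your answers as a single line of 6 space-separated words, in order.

Answer: yes no no no no no

Derivation:
String 1 '[[][][][]]': depth seq [1 2 1 2 1 2 1 2 1 0]
  -> pairs=5 depth=2 groups=1 -> yes
String 2 '[[][]]': depth seq [1 2 1 2 1 0]
  -> pairs=3 depth=2 groups=1 -> no
String 3 '[][[[]][]]': depth seq [1 0 1 2 3 2 1 2 1 0]
  -> pairs=5 depth=3 groups=2 -> no
String 4 '[][[]][][]': depth seq [1 0 1 2 1 0 1 0 1 0]
  -> pairs=5 depth=2 groups=4 -> no
String 5 '[][[]][][][][]': depth seq [1 0 1 2 1 0 1 0 1 0 1 0 1 0]
  -> pairs=7 depth=2 groups=6 -> no
String 6 '[[]][[][][]]': depth seq [1 2 1 0 1 2 1 2 1 2 1 0]
  -> pairs=6 depth=2 groups=2 -> no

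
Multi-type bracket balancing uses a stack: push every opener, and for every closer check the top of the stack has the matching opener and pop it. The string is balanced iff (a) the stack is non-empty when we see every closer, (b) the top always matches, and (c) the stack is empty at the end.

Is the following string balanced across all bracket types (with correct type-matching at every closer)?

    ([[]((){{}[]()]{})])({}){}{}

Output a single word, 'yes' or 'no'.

Answer: no

Derivation:
pos 0: push '('; stack = (
pos 1: push '['; stack = ([
pos 2: push '['; stack = ([[
pos 3: ']' matches '['; pop; stack = ([
pos 4: push '('; stack = ([(
pos 5: push '('; stack = ([((
pos 6: ')' matches '('; pop; stack = ([(
pos 7: push '{'; stack = ([({
pos 8: push '{'; stack = ([({{
pos 9: '}' matches '{'; pop; stack = ([({
pos 10: push '['; stack = ([({[
pos 11: ']' matches '['; pop; stack = ([({
pos 12: push '('; stack = ([({(
pos 13: ')' matches '('; pop; stack = ([({
pos 14: saw closer ']' but top of stack is '{' (expected '}') → INVALID
Verdict: type mismatch at position 14: ']' closes '{' → no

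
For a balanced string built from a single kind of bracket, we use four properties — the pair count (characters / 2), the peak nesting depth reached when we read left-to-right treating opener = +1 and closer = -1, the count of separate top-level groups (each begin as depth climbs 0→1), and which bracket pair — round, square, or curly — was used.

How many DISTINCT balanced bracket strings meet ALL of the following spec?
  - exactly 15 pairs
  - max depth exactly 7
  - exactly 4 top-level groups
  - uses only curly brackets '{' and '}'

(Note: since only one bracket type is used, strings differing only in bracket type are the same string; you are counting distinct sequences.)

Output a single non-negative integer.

Spec: pairs=15 depth=7 groups=4
Count(depth <= 7) = 1155240
Count(depth <= 6) = 1068120
Count(depth == 7) = 1155240 - 1068120 = 87120

Answer: 87120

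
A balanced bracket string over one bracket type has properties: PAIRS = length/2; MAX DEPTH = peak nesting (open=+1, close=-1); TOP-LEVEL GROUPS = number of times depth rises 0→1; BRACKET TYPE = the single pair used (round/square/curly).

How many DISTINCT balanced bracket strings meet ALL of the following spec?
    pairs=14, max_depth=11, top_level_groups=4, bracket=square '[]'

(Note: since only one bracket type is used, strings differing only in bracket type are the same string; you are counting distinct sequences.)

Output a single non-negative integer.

Spec: pairs=14 depth=11 groups=4
Count(depth <= 11) = 326876
Count(depth <= 10) = 326872
Count(depth == 11) = 326876 - 326872 = 4

Answer: 4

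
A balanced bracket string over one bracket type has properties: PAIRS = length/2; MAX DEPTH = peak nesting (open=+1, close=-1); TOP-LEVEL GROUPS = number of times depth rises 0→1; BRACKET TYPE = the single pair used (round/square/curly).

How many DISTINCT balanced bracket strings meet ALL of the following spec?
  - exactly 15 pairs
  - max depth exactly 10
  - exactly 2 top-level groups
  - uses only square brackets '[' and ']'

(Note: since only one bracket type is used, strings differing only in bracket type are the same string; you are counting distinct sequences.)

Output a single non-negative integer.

Answer: 19602

Derivation:
Spec: pairs=15 depth=10 groups=2
Count(depth <= 10) = 2669940
Count(depth <= 9) = 2650338
Count(depth == 10) = 2669940 - 2650338 = 19602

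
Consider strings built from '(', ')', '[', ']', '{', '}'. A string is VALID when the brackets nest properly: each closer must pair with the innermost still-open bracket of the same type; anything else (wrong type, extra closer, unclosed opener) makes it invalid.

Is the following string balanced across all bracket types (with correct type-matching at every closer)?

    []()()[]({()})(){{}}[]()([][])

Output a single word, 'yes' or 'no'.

pos 0: push '['; stack = [
pos 1: ']' matches '['; pop; stack = (empty)
pos 2: push '('; stack = (
pos 3: ')' matches '('; pop; stack = (empty)
pos 4: push '('; stack = (
pos 5: ')' matches '('; pop; stack = (empty)
pos 6: push '['; stack = [
pos 7: ']' matches '['; pop; stack = (empty)
pos 8: push '('; stack = (
pos 9: push '{'; stack = ({
pos 10: push '('; stack = ({(
pos 11: ')' matches '('; pop; stack = ({
pos 12: '}' matches '{'; pop; stack = (
pos 13: ')' matches '('; pop; stack = (empty)
pos 14: push '('; stack = (
pos 15: ')' matches '('; pop; stack = (empty)
pos 16: push '{'; stack = {
pos 17: push '{'; stack = {{
pos 18: '}' matches '{'; pop; stack = {
pos 19: '}' matches '{'; pop; stack = (empty)
pos 20: push '['; stack = [
pos 21: ']' matches '['; pop; stack = (empty)
pos 22: push '('; stack = (
pos 23: ')' matches '('; pop; stack = (empty)
pos 24: push '('; stack = (
pos 25: push '['; stack = ([
pos 26: ']' matches '['; pop; stack = (
pos 27: push '['; stack = ([
pos 28: ']' matches '['; pop; stack = (
pos 29: ')' matches '('; pop; stack = (empty)
end: stack empty → VALID
Verdict: properly nested → yes

Answer: yes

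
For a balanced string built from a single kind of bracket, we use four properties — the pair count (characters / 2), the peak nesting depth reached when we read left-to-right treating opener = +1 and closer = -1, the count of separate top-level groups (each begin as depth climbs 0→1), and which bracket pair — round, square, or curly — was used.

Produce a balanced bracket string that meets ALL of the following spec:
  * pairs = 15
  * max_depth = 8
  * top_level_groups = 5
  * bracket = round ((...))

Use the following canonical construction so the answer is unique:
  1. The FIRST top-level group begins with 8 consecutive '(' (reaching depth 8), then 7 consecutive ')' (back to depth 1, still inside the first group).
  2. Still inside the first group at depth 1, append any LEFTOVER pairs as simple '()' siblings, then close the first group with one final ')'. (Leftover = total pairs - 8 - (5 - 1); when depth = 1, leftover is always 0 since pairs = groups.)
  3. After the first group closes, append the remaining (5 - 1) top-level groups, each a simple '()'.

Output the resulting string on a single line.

Spec: pairs=15 depth=8 groups=5
Leftover pairs = 15 - 8 - (5-1) = 3
First group: deep chain of depth 8 + 3 sibling pairs
Remaining 4 groups: simple '()' each

Answer: (((((((()))))))()()())()()()()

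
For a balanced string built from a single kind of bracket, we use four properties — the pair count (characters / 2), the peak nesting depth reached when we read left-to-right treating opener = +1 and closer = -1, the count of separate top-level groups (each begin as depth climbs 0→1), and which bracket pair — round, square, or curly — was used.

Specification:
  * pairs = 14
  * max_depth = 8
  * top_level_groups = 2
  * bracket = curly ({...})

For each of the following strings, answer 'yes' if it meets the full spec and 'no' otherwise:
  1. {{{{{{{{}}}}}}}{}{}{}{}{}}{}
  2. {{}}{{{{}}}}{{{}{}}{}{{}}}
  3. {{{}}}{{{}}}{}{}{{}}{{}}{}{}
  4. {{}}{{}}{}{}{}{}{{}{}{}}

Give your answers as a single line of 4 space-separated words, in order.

String 1 '{{{{{{{{}}}}}}}{}{}{}{}{}}{}': depth seq [1 2 3 4 5 6 7 8 7 6 5 4 3 2 1 2 1 2 1 2 1 2 1 2 1 0 1 0]
  -> pairs=14 depth=8 groups=2 -> yes
String 2 '{{}}{{{{}}}}{{{}{}}{}{{}}}': depth seq [1 2 1 0 1 2 3 4 3 2 1 0 1 2 3 2 3 2 1 2 1 2 3 2 1 0]
  -> pairs=13 depth=4 groups=3 -> no
String 3 '{{{}}}{{{}}}{}{}{{}}{{}}{}{}': depth seq [1 2 3 2 1 0 1 2 3 2 1 0 1 0 1 0 1 2 1 0 1 2 1 0 1 0 1 0]
  -> pairs=14 depth=3 groups=8 -> no
String 4 '{{}}{{}}{}{}{}{}{{}{}{}}': depth seq [1 2 1 0 1 2 1 0 1 0 1 0 1 0 1 0 1 2 1 2 1 2 1 0]
  -> pairs=12 depth=2 groups=7 -> no

Answer: yes no no no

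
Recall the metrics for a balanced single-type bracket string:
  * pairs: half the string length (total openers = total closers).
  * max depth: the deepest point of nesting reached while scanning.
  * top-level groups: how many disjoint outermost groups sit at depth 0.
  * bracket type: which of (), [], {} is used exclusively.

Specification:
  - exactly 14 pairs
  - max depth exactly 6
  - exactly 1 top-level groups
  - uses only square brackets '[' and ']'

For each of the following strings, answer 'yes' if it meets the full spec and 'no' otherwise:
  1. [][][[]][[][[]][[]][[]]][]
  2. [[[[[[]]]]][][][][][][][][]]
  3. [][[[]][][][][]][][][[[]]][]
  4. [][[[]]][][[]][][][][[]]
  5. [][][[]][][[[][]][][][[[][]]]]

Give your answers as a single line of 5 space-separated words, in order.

Answer: no yes no no no

Derivation:
String 1 '[][][[]][[][[]][[]][[]]][]': depth seq [1 0 1 0 1 2 1 0 1 2 1 2 3 2 1 2 3 2 1 2 3 2 1 0 1 0]
  -> pairs=13 depth=3 groups=5 -> no
String 2 '[[[[[[]]]]][][][][][][][][]]': depth seq [1 2 3 4 5 6 5 4 3 2 1 2 1 2 1 2 1 2 1 2 1 2 1 2 1 2 1 0]
  -> pairs=14 depth=6 groups=1 -> yes
String 3 '[][[[]][][][][]][][][[[]]][]': depth seq [1 0 1 2 3 2 1 2 1 2 1 2 1 2 1 0 1 0 1 0 1 2 3 2 1 0 1 0]
  -> pairs=14 depth=3 groups=6 -> no
String 4 '[][[[]]][][[]][][][][[]]': depth seq [1 0 1 2 3 2 1 0 1 0 1 2 1 0 1 0 1 0 1 0 1 2 1 0]
  -> pairs=12 depth=3 groups=8 -> no
String 5 '[][][[]][][[[][]][][][[[][]]]]': depth seq [1 0 1 0 1 2 1 0 1 0 1 2 3 2 3 2 1 2 1 2 1 2 3 4 3 4 3 2 1 0]
  -> pairs=15 depth=4 groups=5 -> no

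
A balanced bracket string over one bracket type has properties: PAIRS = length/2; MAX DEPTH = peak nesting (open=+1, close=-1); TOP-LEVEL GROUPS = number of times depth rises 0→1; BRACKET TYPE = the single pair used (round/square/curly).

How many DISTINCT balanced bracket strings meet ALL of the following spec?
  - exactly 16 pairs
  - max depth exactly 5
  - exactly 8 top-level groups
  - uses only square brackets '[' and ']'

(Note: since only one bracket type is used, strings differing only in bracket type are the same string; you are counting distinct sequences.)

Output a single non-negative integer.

Answer: 34196

Derivation:
Spec: pairs=16 depth=5 groups=8
Count(depth <= 5) = 234853
Count(depth <= 4) = 200657
Count(depth == 5) = 234853 - 200657 = 34196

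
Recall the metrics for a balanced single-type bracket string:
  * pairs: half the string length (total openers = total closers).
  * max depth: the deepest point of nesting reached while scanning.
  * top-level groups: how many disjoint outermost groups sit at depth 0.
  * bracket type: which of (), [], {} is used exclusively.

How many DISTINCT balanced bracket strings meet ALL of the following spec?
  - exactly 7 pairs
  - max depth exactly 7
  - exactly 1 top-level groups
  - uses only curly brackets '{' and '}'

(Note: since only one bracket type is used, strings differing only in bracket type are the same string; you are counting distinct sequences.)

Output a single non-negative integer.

Answer: 1

Derivation:
Spec: pairs=7 depth=7 groups=1
Count(depth <= 7) = 132
Count(depth <= 6) = 131
Count(depth == 7) = 132 - 131 = 1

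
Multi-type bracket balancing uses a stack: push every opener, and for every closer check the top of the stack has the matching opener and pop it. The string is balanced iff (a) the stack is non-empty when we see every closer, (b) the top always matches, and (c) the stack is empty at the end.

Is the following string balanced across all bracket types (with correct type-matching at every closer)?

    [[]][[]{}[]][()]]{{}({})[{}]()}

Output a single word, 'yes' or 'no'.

Answer: no

Derivation:
pos 0: push '['; stack = [
pos 1: push '['; stack = [[
pos 2: ']' matches '['; pop; stack = [
pos 3: ']' matches '['; pop; stack = (empty)
pos 4: push '['; stack = [
pos 5: push '['; stack = [[
pos 6: ']' matches '['; pop; stack = [
pos 7: push '{'; stack = [{
pos 8: '}' matches '{'; pop; stack = [
pos 9: push '['; stack = [[
pos 10: ']' matches '['; pop; stack = [
pos 11: ']' matches '['; pop; stack = (empty)
pos 12: push '['; stack = [
pos 13: push '('; stack = [(
pos 14: ')' matches '('; pop; stack = [
pos 15: ']' matches '['; pop; stack = (empty)
pos 16: saw closer ']' but stack is empty → INVALID
Verdict: unmatched closer ']' at position 16 → no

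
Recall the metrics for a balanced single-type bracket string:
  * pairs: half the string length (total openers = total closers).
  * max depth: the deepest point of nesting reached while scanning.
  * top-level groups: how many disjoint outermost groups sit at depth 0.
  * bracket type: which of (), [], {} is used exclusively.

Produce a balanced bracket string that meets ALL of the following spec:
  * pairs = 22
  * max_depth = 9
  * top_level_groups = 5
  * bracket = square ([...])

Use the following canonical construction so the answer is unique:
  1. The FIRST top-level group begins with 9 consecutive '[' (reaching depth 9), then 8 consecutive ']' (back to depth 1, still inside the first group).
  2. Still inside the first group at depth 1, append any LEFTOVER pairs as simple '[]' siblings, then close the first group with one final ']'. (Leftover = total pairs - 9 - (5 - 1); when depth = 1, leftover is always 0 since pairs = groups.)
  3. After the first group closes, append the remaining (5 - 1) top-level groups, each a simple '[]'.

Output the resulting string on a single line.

Answer: [[[[[[[[[]]]]]]]][][][][][][][][][]][][][][]

Derivation:
Spec: pairs=22 depth=9 groups=5
Leftover pairs = 22 - 9 - (5-1) = 9
First group: deep chain of depth 9 + 9 sibling pairs
Remaining 4 groups: simple '[]' each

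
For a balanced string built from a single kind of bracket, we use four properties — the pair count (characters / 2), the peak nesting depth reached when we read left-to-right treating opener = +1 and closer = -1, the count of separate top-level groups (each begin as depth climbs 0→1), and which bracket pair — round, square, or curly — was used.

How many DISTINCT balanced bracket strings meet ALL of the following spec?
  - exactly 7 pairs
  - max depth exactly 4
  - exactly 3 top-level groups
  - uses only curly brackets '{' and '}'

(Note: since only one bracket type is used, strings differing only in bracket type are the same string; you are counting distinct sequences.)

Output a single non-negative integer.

Spec: pairs=7 depth=4 groups=3
Count(depth <= 4) = 87
Count(depth <= 3) = 66
Count(depth == 4) = 87 - 66 = 21

Answer: 21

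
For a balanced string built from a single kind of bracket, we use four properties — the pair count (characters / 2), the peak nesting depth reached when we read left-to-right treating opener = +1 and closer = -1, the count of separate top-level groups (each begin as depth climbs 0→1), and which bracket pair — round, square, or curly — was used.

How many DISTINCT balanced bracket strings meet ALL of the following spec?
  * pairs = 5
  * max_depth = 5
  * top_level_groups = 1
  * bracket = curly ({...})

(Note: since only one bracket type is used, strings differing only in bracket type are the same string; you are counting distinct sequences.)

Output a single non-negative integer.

Spec: pairs=5 depth=5 groups=1
Count(depth <= 5) = 14
Count(depth <= 4) = 13
Count(depth == 5) = 14 - 13 = 1

Answer: 1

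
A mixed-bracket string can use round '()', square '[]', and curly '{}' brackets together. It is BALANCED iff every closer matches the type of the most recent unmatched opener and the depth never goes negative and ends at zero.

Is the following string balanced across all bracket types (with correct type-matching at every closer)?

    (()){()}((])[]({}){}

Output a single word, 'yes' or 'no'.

pos 0: push '('; stack = (
pos 1: push '('; stack = ((
pos 2: ')' matches '('; pop; stack = (
pos 3: ')' matches '('; pop; stack = (empty)
pos 4: push '{'; stack = {
pos 5: push '('; stack = {(
pos 6: ')' matches '('; pop; stack = {
pos 7: '}' matches '{'; pop; stack = (empty)
pos 8: push '('; stack = (
pos 9: push '('; stack = ((
pos 10: saw closer ']' but top of stack is '(' (expected ')') → INVALID
Verdict: type mismatch at position 10: ']' closes '(' → no

Answer: no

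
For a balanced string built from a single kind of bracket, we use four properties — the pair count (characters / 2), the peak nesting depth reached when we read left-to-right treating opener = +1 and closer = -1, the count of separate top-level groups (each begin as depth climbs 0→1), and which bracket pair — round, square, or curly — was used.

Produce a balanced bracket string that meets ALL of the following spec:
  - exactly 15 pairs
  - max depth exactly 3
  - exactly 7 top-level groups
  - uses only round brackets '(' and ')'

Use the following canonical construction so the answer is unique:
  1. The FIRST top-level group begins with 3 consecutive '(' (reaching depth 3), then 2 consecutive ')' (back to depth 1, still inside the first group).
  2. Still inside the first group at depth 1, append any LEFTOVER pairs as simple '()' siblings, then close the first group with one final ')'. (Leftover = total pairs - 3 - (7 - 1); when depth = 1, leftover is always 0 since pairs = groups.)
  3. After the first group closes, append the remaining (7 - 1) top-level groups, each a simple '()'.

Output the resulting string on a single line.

Spec: pairs=15 depth=3 groups=7
Leftover pairs = 15 - 3 - (7-1) = 6
First group: deep chain of depth 3 + 6 sibling pairs
Remaining 6 groups: simple '()' each

Answer: ((())()()()()()())()()()()()()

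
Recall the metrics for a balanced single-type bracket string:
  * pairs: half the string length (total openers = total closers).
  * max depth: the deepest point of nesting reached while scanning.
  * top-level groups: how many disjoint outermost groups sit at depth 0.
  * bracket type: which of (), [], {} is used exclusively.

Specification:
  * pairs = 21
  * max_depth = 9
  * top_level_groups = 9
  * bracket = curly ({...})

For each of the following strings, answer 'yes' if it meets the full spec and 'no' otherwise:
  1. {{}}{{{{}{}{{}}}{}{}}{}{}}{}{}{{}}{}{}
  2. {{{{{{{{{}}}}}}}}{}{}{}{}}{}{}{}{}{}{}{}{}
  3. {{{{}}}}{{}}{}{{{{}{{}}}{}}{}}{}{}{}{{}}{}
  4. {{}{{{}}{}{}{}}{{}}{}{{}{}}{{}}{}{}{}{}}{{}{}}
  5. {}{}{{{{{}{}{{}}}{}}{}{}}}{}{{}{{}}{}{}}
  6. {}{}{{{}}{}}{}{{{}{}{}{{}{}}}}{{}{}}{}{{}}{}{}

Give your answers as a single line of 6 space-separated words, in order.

Answer: no yes no no no no

Derivation:
String 1 '{{}}{{{{}{}{{}}}{}{}}{}{}}{}{}{{}}{}{}': depth seq [1 2 1 0 1 2 3 4 3 4 3 4 5 4 3 2 3 2 3 2 1 2 1 2 1 0 1 0 1 0 1 2 1 0 1 0 1 0]
  -> pairs=19 depth=5 groups=7 -> no
String 2 '{{{{{{{{{}}}}}}}}{}{}{}{}}{}{}{}{}{}{}{}{}': depth seq [1 2 3 4 5 6 7 8 9 8 7 6 5 4 3 2 1 2 1 2 1 2 1 2 1 0 1 0 1 0 1 0 1 0 1 0 1 0 1 0 1 0]
  -> pairs=21 depth=9 groups=9 -> yes
String 3 '{{{{}}}}{{}}{}{{{{}{{}}}{}}{}}{}{}{}{{}}{}': depth seq [1 2 3 4 3 2 1 0 1 2 1 0 1 0 1 2 3 4 3 4 5 4 3 2 3 2 1 2 1 0 1 0 1 0 1 0 1 2 1 0 1 0]
  -> pairs=21 depth=5 groups=9 -> no
String 4 '{{}{{{}}{}{}{}}{{}}{}{{}{}}{{}}{}{}{}{}}{{}{}}': depth seq [1 2 1 2 3 4 3 2 3 2 3 2 3 2 1 2 3 2 1 2 1 2 3 2 3 2 1 2 3 2 1 2 1 2 1 2 1 2 1 0 1 2 1 2 1 0]
  -> pairs=23 depth=4 groups=2 -> no
String 5 '{}{}{{{{{}{}{{}}}{}}{}{}}}{}{{}{{}}{}{}}': depth seq [1 0 1 0 1 2 3 4 5 4 5 4 5 6 5 4 3 4 3 2 3 2 3 2 1 0 1 0 1 2 1 2 3 2 1 2 1 2 1 0]
  -> pairs=20 depth=6 groups=5 -> no
String 6 '{}{}{{{}}{}}{}{{{}{}{}{{}{}}}}{{}{}}{}{{}}{}{}': depth seq [1 0 1 0 1 2 3 2 1 2 1 0 1 0 1 2 3 2 3 2 3 2 3 4 3 4 3 2 1 0 1 2 1 2 1 0 1 0 1 2 1 0 1 0 1 0]
  -> pairs=23 depth=4 groups=10 -> no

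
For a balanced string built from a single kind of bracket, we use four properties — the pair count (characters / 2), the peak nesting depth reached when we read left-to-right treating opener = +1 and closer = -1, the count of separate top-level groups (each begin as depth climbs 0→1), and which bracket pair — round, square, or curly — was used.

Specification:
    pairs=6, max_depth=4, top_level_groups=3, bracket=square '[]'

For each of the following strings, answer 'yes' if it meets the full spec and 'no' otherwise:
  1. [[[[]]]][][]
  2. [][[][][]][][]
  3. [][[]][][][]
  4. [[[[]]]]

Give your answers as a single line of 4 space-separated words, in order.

Answer: yes no no no

Derivation:
String 1 '[[[[]]]][][]': depth seq [1 2 3 4 3 2 1 0 1 0 1 0]
  -> pairs=6 depth=4 groups=3 -> yes
String 2 '[][[][][]][][]': depth seq [1 0 1 2 1 2 1 2 1 0 1 0 1 0]
  -> pairs=7 depth=2 groups=4 -> no
String 3 '[][[]][][][]': depth seq [1 0 1 2 1 0 1 0 1 0 1 0]
  -> pairs=6 depth=2 groups=5 -> no
String 4 '[[[[]]]]': depth seq [1 2 3 4 3 2 1 0]
  -> pairs=4 depth=4 groups=1 -> no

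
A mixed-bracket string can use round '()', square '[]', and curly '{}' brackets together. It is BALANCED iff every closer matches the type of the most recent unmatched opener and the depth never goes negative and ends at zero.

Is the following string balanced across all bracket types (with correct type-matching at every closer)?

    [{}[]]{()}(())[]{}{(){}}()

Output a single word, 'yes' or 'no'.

pos 0: push '['; stack = [
pos 1: push '{'; stack = [{
pos 2: '}' matches '{'; pop; stack = [
pos 3: push '['; stack = [[
pos 4: ']' matches '['; pop; stack = [
pos 5: ']' matches '['; pop; stack = (empty)
pos 6: push '{'; stack = {
pos 7: push '('; stack = {(
pos 8: ')' matches '('; pop; stack = {
pos 9: '}' matches '{'; pop; stack = (empty)
pos 10: push '('; stack = (
pos 11: push '('; stack = ((
pos 12: ')' matches '('; pop; stack = (
pos 13: ')' matches '('; pop; stack = (empty)
pos 14: push '['; stack = [
pos 15: ']' matches '['; pop; stack = (empty)
pos 16: push '{'; stack = {
pos 17: '}' matches '{'; pop; stack = (empty)
pos 18: push '{'; stack = {
pos 19: push '('; stack = {(
pos 20: ')' matches '('; pop; stack = {
pos 21: push '{'; stack = {{
pos 22: '}' matches '{'; pop; stack = {
pos 23: '}' matches '{'; pop; stack = (empty)
pos 24: push '('; stack = (
pos 25: ')' matches '('; pop; stack = (empty)
end: stack empty → VALID
Verdict: properly nested → yes

Answer: yes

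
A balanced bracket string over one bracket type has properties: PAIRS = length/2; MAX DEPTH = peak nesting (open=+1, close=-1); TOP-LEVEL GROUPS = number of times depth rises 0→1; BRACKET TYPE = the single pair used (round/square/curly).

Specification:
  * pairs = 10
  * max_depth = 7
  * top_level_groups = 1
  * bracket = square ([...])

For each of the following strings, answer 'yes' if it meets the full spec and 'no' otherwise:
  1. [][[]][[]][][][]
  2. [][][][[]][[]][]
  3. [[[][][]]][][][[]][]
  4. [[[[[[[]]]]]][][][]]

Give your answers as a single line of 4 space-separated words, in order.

String 1 '[][[]][[]][][][]': depth seq [1 0 1 2 1 0 1 2 1 0 1 0 1 0 1 0]
  -> pairs=8 depth=2 groups=6 -> no
String 2 '[][][][[]][[]][]': depth seq [1 0 1 0 1 0 1 2 1 0 1 2 1 0 1 0]
  -> pairs=8 depth=2 groups=6 -> no
String 3 '[[[][][]]][][][[]][]': depth seq [1 2 3 2 3 2 3 2 1 0 1 0 1 0 1 2 1 0 1 0]
  -> pairs=10 depth=3 groups=5 -> no
String 4 '[[[[[[[]]]]]][][][]]': depth seq [1 2 3 4 5 6 7 6 5 4 3 2 1 2 1 2 1 2 1 0]
  -> pairs=10 depth=7 groups=1 -> yes

Answer: no no no yes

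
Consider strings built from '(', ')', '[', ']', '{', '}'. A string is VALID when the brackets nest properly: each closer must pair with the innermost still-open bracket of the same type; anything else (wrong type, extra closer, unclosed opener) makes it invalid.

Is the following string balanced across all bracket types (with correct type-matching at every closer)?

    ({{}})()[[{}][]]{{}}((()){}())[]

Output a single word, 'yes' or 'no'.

Answer: yes

Derivation:
pos 0: push '('; stack = (
pos 1: push '{'; stack = ({
pos 2: push '{'; stack = ({{
pos 3: '}' matches '{'; pop; stack = ({
pos 4: '}' matches '{'; pop; stack = (
pos 5: ')' matches '('; pop; stack = (empty)
pos 6: push '('; stack = (
pos 7: ')' matches '('; pop; stack = (empty)
pos 8: push '['; stack = [
pos 9: push '['; stack = [[
pos 10: push '{'; stack = [[{
pos 11: '}' matches '{'; pop; stack = [[
pos 12: ']' matches '['; pop; stack = [
pos 13: push '['; stack = [[
pos 14: ']' matches '['; pop; stack = [
pos 15: ']' matches '['; pop; stack = (empty)
pos 16: push '{'; stack = {
pos 17: push '{'; stack = {{
pos 18: '}' matches '{'; pop; stack = {
pos 19: '}' matches '{'; pop; stack = (empty)
pos 20: push '('; stack = (
pos 21: push '('; stack = ((
pos 22: push '('; stack = (((
pos 23: ')' matches '('; pop; stack = ((
pos 24: ')' matches '('; pop; stack = (
pos 25: push '{'; stack = ({
pos 26: '}' matches '{'; pop; stack = (
pos 27: push '('; stack = ((
pos 28: ')' matches '('; pop; stack = (
pos 29: ')' matches '('; pop; stack = (empty)
pos 30: push '['; stack = [
pos 31: ']' matches '['; pop; stack = (empty)
end: stack empty → VALID
Verdict: properly nested → yes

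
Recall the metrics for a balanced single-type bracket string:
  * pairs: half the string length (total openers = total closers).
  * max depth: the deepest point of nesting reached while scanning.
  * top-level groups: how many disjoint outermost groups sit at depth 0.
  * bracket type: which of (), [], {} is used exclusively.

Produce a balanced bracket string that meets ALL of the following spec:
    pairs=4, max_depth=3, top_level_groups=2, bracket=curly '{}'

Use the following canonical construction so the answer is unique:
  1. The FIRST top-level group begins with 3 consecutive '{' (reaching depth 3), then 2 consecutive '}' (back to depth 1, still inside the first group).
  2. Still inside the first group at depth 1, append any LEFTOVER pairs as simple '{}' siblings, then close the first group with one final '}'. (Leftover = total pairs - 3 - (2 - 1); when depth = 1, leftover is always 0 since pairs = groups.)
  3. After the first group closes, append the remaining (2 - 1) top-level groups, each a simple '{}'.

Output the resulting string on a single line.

Answer: {{{}}}{}

Derivation:
Spec: pairs=4 depth=3 groups=2
Leftover pairs = 4 - 3 - (2-1) = 0
First group: deep chain of depth 3 + 0 sibling pairs
Remaining 1 groups: simple '{}' each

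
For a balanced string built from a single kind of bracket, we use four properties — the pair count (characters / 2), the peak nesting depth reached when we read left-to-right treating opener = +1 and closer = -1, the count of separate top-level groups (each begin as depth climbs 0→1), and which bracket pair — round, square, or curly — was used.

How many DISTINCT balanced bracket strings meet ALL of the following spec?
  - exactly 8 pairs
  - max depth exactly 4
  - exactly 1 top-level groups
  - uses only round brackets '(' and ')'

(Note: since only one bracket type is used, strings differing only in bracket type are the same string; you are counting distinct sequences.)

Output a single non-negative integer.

Answer: 169

Derivation:
Spec: pairs=8 depth=4 groups=1
Count(depth <= 4) = 233
Count(depth <= 3) = 64
Count(depth == 4) = 233 - 64 = 169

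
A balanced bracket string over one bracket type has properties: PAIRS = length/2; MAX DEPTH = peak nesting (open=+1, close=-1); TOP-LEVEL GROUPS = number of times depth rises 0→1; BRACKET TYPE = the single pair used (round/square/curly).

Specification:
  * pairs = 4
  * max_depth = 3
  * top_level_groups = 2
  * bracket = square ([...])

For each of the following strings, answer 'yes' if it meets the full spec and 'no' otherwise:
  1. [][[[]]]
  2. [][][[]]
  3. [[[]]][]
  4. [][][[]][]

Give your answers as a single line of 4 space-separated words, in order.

Answer: yes no yes no

Derivation:
String 1 '[][[[]]]': depth seq [1 0 1 2 3 2 1 0]
  -> pairs=4 depth=3 groups=2 -> yes
String 2 '[][][[]]': depth seq [1 0 1 0 1 2 1 0]
  -> pairs=4 depth=2 groups=3 -> no
String 3 '[[[]]][]': depth seq [1 2 3 2 1 0 1 0]
  -> pairs=4 depth=3 groups=2 -> yes
String 4 '[][][[]][]': depth seq [1 0 1 0 1 2 1 0 1 0]
  -> pairs=5 depth=2 groups=4 -> no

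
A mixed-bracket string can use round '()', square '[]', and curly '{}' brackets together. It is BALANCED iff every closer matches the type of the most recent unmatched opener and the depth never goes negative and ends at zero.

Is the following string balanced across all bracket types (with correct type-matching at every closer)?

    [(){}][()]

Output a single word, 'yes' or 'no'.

pos 0: push '['; stack = [
pos 1: push '('; stack = [(
pos 2: ')' matches '('; pop; stack = [
pos 3: push '{'; stack = [{
pos 4: '}' matches '{'; pop; stack = [
pos 5: ']' matches '['; pop; stack = (empty)
pos 6: push '['; stack = [
pos 7: push '('; stack = [(
pos 8: ')' matches '('; pop; stack = [
pos 9: ']' matches '['; pop; stack = (empty)
end: stack empty → VALID
Verdict: properly nested → yes

Answer: yes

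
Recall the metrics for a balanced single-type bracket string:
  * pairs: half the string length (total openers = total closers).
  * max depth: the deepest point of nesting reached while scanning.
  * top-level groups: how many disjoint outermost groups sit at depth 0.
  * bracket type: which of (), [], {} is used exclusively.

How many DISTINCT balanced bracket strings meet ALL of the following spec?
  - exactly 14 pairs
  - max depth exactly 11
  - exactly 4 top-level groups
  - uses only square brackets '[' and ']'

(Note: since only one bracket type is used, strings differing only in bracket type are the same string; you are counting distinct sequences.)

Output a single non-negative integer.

Answer: 4

Derivation:
Spec: pairs=14 depth=11 groups=4
Count(depth <= 11) = 326876
Count(depth <= 10) = 326872
Count(depth == 11) = 326876 - 326872 = 4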